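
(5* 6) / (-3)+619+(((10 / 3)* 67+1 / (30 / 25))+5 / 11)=55019 / 66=833.62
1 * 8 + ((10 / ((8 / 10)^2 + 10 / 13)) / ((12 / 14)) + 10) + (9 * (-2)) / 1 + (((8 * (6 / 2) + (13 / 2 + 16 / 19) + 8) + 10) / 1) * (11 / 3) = 2469625 / 13053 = 189.20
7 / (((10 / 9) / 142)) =4473 / 5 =894.60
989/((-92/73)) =-3139/4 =-784.75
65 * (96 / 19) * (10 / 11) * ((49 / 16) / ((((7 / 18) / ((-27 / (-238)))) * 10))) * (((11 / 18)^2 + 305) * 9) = 73307.68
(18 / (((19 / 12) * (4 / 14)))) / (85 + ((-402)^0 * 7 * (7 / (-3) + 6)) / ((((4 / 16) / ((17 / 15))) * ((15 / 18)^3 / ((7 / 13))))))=6142500 / 29835187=0.21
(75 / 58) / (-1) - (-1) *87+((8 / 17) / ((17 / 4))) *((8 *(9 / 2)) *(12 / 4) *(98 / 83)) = 138883281 / 1391246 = 99.83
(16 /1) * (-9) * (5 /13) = -55.38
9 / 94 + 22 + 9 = 2923 / 94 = 31.10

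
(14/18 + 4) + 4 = 79/9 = 8.78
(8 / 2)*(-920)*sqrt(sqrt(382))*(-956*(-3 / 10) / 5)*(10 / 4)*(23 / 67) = -12137376*382^(1 / 4) / 67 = -800877.04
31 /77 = 0.40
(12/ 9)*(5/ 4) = 5/ 3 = 1.67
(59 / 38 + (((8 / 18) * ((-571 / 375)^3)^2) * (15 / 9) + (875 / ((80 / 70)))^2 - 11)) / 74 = 10704022015089658537736869 / 1351284082031250000000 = 7921.37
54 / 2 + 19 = 46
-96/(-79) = 96/79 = 1.22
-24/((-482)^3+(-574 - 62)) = 6/27995201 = 0.00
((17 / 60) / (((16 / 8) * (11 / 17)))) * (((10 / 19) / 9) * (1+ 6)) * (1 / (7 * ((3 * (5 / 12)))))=289 / 28215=0.01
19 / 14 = 1.36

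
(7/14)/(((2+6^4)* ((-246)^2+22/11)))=1/157104728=0.00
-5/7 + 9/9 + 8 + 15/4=337/28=12.04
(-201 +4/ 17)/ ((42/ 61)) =-208193/ 714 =-291.59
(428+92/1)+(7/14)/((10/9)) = 10409/20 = 520.45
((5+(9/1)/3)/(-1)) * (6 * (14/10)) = -336/5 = -67.20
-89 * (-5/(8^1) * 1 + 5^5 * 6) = -13349555/8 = -1668694.38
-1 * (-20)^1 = 20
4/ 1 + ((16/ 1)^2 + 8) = 268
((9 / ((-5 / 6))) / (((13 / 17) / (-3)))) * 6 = 254.22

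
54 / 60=9 / 10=0.90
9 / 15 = 3 / 5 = 0.60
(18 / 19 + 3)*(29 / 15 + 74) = 5695 / 19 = 299.74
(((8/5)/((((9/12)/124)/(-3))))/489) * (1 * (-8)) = 31744/2445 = 12.98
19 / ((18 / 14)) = 14.78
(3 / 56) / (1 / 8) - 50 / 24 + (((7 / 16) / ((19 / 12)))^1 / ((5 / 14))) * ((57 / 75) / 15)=-84817 / 52500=-1.62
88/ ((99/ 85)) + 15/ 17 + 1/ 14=163883/ 2142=76.51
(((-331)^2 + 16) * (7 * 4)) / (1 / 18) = 55226808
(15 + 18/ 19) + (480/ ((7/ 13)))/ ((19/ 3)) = 20841/ 133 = 156.70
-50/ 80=-5/ 8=-0.62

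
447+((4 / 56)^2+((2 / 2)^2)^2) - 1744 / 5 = 97221 / 980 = 99.21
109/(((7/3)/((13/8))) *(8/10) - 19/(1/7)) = -0.83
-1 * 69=-69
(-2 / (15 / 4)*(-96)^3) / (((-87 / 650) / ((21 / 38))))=-1948238.98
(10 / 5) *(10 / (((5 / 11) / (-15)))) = -660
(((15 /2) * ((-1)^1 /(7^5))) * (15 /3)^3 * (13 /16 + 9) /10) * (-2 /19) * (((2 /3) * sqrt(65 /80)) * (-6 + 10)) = 19625 * sqrt(13) /5109328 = 0.01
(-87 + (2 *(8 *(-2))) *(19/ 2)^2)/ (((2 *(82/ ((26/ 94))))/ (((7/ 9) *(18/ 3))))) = -270725/ 11562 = -23.42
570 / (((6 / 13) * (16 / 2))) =1235 / 8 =154.38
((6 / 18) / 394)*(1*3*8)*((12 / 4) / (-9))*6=-8 / 197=-0.04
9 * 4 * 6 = 216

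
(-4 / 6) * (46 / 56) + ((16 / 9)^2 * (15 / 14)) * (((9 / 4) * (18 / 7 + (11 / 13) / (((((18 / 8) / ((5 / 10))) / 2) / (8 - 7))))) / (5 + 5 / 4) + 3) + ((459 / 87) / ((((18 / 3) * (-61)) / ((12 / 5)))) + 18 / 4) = 2687998919 / 152125155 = 17.67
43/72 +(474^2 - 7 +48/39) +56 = 210344311/936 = 224726.83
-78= -78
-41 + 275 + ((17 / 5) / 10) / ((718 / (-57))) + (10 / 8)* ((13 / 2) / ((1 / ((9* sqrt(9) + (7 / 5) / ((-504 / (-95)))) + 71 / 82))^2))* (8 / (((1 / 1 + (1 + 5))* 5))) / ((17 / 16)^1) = 235157540761751 / 145423352025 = 1617.05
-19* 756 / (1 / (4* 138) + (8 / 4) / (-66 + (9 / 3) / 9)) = 223142688 / 445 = 501444.24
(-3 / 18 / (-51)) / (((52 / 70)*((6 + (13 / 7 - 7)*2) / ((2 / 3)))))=-0.00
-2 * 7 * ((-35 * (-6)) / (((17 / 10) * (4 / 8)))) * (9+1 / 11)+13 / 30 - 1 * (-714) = -172392029 / 5610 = -30729.42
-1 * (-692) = 692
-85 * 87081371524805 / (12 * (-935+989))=-7401916579608425 / 648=-11422710771000.66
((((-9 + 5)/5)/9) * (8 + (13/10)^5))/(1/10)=-390431/37500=-10.41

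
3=3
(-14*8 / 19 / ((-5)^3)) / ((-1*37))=-112 / 87875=-0.00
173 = 173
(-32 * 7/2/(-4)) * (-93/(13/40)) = -104160/13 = -8012.31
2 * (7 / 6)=7 / 3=2.33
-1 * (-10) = 10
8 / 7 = 1.14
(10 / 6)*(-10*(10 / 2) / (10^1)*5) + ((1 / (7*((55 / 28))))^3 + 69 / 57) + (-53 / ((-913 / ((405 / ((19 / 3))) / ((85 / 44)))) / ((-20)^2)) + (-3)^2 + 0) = 9864258608203 / 13381042125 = 737.18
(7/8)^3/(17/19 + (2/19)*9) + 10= 26531/2560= 10.36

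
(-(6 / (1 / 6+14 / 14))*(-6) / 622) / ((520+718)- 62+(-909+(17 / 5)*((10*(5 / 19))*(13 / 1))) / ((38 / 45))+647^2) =77976 / 658340093425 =0.00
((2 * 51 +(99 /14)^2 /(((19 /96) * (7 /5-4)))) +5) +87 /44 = 6284605 /532532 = 11.80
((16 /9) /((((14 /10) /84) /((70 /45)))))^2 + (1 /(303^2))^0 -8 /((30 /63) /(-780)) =29623945 /729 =40636.41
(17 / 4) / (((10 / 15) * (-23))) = -51 / 184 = -0.28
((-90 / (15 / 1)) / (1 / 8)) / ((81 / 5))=-80 / 27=-2.96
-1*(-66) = 66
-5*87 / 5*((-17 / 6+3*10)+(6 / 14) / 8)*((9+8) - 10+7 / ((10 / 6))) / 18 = -132617 / 90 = -1473.52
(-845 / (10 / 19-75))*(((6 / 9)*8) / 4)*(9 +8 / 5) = 680732 / 4245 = 160.36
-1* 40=-40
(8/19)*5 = 40/19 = 2.11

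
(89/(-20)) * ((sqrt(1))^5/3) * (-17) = 1513/60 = 25.22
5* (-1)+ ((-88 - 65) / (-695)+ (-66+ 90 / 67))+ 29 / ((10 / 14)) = -268555 / 9313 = -28.84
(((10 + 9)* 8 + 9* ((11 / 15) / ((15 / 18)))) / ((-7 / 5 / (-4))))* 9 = 143928 / 35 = 4112.23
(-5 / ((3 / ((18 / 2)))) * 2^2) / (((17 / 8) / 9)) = -4320 / 17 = -254.12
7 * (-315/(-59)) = 2205/59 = 37.37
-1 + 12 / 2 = 5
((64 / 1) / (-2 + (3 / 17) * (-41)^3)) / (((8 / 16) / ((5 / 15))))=-2176 / 620391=-0.00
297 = 297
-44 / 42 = -22 / 21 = -1.05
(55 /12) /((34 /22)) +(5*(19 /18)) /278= 63475 /21267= 2.98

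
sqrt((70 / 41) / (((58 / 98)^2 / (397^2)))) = 19453 * sqrt(2870) / 1189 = 876.49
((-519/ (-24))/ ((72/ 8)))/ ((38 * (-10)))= -173/ 27360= -0.01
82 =82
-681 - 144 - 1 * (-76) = -749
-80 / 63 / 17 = -80 / 1071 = -0.07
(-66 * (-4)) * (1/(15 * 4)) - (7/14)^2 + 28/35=99/20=4.95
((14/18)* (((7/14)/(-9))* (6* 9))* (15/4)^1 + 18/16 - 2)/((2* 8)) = -77/128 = -0.60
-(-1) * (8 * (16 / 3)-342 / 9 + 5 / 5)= 17 / 3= 5.67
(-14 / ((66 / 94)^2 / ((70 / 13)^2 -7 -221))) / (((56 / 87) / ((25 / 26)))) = 6732811100 / 797511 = 8442.28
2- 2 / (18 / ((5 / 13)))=229 / 117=1.96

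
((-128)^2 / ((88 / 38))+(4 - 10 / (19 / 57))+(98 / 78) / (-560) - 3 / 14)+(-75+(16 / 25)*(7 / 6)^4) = 226212041051 / 32432400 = 6974.88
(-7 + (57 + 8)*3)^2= 35344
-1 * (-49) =49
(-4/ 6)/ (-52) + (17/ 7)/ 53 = 1697/ 28938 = 0.06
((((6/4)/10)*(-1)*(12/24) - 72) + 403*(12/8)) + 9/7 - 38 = 138799/280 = 495.71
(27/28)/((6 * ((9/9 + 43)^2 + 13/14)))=1/12052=0.00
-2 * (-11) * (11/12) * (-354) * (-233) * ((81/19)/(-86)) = -134734347/1634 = -82456.76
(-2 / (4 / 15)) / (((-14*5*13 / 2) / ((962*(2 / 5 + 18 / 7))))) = 11544 / 245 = 47.12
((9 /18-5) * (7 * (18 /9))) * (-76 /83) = 4788 /83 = 57.69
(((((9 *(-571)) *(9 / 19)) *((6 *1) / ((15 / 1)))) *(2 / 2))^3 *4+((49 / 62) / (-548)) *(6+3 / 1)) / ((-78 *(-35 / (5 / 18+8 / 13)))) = -131472760983462102853 / 108824193660000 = -1208120.70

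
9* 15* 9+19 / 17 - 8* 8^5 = -4435774 / 17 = -260927.88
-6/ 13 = -0.46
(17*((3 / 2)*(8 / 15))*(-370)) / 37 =-136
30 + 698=728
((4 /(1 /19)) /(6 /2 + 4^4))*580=44080 /259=170.19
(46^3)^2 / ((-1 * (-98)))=4737148448 / 49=96676498.94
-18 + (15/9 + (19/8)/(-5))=-2017/120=-16.81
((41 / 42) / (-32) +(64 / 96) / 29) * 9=-0.07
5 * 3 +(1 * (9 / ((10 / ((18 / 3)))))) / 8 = 15.68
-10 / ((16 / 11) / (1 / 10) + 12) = -55 / 146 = -0.38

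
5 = 5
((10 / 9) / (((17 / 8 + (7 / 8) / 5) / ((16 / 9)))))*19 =30400 / 1863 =16.32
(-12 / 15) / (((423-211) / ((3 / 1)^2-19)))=0.04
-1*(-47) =47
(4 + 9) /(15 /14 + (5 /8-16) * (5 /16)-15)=-11648 /16785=-0.69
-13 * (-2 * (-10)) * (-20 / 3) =5200 / 3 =1733.33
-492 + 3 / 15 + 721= 1146 / 5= 229.20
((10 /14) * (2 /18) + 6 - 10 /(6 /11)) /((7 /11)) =-8492 /441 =-19.26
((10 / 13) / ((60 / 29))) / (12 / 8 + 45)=29 / 3627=0.01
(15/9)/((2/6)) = 5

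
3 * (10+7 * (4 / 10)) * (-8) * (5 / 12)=-128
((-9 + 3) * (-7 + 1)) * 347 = 12492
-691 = -691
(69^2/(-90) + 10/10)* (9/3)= -1557/10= -155.70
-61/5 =-12.20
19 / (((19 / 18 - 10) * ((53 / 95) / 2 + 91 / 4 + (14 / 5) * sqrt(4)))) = -129960 / 1751519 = -0.07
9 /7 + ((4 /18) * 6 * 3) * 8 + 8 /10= 1193 /35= 34.09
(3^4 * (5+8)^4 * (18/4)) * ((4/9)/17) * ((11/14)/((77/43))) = 99477963/833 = 119421.32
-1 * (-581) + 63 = 644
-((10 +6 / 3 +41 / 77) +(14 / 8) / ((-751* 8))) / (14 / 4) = -23190341 / 6476624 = -3.58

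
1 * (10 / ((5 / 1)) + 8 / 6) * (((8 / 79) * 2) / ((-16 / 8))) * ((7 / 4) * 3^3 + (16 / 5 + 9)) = -4756 / 237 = -20.07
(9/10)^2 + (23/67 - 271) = -1807973/6700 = -269.85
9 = 9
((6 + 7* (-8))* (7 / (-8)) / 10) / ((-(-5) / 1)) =7 / 8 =0.88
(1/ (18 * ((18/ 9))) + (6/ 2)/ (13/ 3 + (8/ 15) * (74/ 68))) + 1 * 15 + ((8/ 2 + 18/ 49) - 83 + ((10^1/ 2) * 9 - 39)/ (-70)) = -99589529/ 1578780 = -63.08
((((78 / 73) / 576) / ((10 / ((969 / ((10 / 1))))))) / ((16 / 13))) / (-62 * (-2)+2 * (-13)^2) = 54587 / 1726771200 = 0.00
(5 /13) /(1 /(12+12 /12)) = 5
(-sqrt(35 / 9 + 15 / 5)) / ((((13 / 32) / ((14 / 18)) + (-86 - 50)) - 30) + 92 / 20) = 1120 * sqrt(62) / 540549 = 0.02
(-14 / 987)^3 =-8 / 2803221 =-0.00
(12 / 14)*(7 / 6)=1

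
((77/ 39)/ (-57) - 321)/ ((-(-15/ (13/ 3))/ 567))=-52585.47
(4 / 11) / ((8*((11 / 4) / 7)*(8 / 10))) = 35 / 242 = 0.14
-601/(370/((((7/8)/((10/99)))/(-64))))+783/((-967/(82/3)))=-40141200069/1831884800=-21.91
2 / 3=0.67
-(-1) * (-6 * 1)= -6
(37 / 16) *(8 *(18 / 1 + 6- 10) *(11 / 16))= 2849 / 16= 178.06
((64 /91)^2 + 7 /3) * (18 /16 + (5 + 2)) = 22.98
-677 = -677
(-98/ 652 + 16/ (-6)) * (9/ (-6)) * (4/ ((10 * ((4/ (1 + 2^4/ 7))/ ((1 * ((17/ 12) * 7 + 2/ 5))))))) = 7844587/ 547680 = 14.32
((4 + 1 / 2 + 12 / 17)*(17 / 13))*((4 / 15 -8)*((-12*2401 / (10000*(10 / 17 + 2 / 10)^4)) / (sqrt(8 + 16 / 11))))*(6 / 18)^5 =343113538831*sqrt(286) / 11033947814760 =0.53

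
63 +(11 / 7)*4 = 69.29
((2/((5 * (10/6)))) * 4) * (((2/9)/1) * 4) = 64/75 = 0.85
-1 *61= -61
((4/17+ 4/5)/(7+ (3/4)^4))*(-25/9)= -112640/286569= -0.39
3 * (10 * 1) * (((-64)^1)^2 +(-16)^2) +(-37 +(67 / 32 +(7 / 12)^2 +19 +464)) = 37730429 / 288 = 131008.43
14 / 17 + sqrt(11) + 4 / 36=143 / 153 + sqrt(11)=4.25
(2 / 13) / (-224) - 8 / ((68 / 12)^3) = -319409 / 7153328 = -0.04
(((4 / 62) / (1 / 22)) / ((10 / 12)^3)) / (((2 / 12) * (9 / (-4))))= -25344 / 3875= -6.54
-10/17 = -0.59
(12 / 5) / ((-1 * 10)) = -6 / 25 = -0.24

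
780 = 780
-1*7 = -7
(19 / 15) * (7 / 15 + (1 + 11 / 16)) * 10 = 9823 / 360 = 27.29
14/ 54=7/ 27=0.26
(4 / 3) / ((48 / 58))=29 / 18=1.61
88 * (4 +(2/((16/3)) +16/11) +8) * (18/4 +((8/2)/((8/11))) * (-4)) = -42595/2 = -21297.50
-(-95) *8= 760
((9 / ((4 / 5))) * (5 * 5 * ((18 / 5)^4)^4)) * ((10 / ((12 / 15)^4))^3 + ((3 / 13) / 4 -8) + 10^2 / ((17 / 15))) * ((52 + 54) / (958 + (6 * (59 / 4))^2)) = 5994191109124859265125005217589 / 151769160156250000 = 39495448897217.96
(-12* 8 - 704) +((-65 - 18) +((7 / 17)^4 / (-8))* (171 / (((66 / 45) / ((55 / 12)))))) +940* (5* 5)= 120885380973 / 5345344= 22615.08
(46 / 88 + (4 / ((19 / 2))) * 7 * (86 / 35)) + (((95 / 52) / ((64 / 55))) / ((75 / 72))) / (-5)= 648897 / 86944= 7.46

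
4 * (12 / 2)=24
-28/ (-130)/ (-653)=-14/ 42445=-0.00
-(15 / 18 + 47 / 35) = -457 / 210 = -2.18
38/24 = 19/12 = 1.58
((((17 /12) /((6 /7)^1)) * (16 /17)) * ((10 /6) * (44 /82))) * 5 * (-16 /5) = -24640 /1107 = -22.26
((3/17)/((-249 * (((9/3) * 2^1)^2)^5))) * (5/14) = -5/1194448840704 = -0.00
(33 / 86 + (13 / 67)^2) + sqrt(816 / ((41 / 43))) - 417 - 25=-170473197 / 386054 + 4* sqrt(89913) / 41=-412.32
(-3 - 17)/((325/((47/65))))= -188/4225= -0.04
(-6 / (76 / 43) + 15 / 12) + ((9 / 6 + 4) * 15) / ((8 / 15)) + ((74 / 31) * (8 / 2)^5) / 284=107825949 / 669104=161.15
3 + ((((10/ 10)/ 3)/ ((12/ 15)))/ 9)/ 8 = 2597/ 864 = 3.01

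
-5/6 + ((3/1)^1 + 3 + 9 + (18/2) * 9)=571/6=95.17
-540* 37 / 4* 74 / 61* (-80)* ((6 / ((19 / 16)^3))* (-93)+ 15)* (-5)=322714046916000 / 418399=771306926.92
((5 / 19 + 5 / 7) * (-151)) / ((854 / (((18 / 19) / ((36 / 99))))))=-971685 / 2158058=-0.45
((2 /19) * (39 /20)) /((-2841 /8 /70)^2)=407680 /51118113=0.01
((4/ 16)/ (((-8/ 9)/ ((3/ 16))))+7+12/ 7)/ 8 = 31043/ 28672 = 1.08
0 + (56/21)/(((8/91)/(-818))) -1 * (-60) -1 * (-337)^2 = -414965/3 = -138321.67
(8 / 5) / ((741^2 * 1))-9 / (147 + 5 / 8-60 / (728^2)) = -3273640150264 / 53699317396335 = -0.06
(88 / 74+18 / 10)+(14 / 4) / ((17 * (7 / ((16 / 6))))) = 28943 / 9435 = 3.07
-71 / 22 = -3.23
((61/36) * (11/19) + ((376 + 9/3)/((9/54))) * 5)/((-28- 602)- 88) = -7777751/491112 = -15.84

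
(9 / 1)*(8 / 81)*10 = 80 / 9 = 8.89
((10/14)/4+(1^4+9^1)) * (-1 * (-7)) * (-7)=-1995/4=-498.75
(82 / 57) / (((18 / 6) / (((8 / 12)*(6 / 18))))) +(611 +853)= 1464.11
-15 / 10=-3 / 2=-1.50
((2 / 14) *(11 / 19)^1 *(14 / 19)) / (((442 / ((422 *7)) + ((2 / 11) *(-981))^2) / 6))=23590644 / 2052521645969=0.00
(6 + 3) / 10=9 / 10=0.90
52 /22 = 26 /11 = 2.36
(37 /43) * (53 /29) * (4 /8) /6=1961 /14964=0.13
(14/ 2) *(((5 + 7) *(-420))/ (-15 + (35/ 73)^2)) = 18800712/ 7871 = 2388.61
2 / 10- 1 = -4 / 5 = -0.80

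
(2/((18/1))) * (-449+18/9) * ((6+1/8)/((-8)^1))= 7301/192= 38.03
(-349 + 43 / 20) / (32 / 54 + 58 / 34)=-3184083 / 21100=-150.90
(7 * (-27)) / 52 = -189 / 52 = -3.63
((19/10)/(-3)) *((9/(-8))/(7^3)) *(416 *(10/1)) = 2964/343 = 8.64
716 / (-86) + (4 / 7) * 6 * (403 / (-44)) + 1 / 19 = -2495949 / 62909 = -39.68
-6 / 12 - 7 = -15 / 2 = -7.50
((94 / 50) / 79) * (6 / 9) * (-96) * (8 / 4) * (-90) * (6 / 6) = 108288 / 395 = 274.15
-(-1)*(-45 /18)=-5 /2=-2.50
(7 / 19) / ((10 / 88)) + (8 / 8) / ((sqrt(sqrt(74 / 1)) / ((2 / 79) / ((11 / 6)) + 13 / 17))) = 11501* 74^(3 / 4) / 1093202 + 308 / 95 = 3.51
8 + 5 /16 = 133 /16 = 8.31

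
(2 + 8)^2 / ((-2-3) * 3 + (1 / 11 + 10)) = -20.37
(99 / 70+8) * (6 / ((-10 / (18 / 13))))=-17793 / 2275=-7.82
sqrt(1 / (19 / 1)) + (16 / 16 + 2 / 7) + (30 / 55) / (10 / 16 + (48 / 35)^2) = sqrt(19) / 19 + 2842743 / 1890889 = 1.73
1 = 1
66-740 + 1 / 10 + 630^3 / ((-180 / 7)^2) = 1887418 / 5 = 377483.60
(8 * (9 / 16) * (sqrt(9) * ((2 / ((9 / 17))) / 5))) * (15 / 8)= 153 / 8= 19.12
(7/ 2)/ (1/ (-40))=-140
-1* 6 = -6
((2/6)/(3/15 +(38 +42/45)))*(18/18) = 5/587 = 0.01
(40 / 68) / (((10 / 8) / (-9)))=-72 / 17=-4.24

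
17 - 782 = -765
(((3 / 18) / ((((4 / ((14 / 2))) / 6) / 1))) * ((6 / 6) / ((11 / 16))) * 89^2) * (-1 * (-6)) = 1330728 / 11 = 120975.27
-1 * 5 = -5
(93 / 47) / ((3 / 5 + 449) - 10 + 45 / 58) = 26970 / 6002323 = 0.00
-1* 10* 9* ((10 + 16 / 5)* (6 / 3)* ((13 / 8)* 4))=-15444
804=804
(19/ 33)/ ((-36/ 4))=-19/ 297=-0.06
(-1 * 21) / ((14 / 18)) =-27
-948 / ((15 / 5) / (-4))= 1264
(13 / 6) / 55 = 13 / 330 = 0.04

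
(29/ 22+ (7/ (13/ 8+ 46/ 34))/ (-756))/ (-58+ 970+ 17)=316367/ 223489530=0.00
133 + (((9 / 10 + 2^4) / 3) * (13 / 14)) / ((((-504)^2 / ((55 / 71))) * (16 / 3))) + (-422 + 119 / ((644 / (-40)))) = -55079593350335 / 185834041344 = -296.39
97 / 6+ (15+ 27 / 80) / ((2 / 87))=328007 / 480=683.35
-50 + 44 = -6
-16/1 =-16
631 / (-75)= -631 / 75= -8.41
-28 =-28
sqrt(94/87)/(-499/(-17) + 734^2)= 17 * sqrt(8178)/796863537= 0.00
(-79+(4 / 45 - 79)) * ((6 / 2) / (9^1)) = -7106 / 135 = -52.64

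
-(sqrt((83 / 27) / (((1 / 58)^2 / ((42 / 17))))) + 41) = -58*sqrt(19754) / 51 - 41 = -200.84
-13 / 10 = -1.30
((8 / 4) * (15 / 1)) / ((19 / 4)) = 120 / 19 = 6.32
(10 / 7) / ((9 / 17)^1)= 170 / 63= 2.70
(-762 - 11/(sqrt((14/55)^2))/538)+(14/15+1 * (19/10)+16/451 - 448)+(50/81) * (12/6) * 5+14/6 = -329825563061/275151492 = -1198.71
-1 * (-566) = 566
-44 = -44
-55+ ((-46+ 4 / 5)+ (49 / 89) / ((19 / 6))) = -845721 / 8455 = -100.03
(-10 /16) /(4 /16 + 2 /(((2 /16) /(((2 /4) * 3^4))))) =-5 /5186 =-0.00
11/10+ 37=381/10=38.10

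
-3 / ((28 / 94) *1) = -141 / 14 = -10.07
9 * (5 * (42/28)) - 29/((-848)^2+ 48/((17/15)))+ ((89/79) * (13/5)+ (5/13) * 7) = 4590405364453/62777880880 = 73.12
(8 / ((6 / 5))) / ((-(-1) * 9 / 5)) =100 / 27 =3.70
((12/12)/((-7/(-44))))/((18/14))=44/9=4.89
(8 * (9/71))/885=24/20945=0.00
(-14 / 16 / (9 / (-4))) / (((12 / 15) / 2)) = 35 / 36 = 0.97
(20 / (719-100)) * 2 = 40 / 619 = 0.06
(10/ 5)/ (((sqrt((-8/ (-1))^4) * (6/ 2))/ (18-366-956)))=-163/ 12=-13.58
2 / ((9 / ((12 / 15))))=8 / 45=0.18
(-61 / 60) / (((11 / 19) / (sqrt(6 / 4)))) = -1159 * sqrt(6) / 1320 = -2.15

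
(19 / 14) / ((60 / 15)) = 19 / 56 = 0.34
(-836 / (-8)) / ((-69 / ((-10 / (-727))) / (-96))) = 33440 / 16721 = 2.00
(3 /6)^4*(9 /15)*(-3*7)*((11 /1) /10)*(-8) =6.93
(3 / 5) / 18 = 1 / 30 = 0.03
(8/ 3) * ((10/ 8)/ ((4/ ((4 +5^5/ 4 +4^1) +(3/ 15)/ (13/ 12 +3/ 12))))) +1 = 3953/ 6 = 658.83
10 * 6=60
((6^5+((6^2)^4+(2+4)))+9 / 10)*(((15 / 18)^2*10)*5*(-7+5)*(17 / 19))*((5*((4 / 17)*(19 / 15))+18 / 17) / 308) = -867706.90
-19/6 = -3.17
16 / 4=4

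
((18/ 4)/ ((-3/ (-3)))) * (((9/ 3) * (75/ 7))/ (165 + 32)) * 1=2025/ 2758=0.73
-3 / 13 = -0.23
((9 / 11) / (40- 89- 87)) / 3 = -3 / 1496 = -0.00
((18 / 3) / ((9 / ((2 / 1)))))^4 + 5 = 8.16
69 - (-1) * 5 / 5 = 70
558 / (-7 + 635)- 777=-776.11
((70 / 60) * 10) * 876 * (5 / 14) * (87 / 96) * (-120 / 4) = -793875 / 8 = -99234.38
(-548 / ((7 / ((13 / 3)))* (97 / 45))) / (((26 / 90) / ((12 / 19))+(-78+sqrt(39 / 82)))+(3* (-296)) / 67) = 69939463932000* sqrt(3198) / 300401592989026319+520720190291854800 / 300401592989026319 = 1.75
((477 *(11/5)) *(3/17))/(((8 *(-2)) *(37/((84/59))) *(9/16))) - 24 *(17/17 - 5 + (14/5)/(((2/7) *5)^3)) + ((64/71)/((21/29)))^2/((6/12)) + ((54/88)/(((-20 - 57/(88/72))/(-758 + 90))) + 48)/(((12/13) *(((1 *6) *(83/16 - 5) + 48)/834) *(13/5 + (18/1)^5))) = 26873797707665205730223846/357087841728028440474375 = 75.26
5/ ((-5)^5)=-1/ 625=-0.00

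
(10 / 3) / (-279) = -10 / 837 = -0.01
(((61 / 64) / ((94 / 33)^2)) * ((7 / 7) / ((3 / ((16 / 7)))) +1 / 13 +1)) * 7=5557893 / 3675776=1.51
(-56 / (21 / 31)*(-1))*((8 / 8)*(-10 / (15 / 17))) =-8432 / 9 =-936.89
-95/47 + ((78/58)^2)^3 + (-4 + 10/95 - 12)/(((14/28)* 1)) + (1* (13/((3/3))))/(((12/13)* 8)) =-1332688234693123/50993013662688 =-26.13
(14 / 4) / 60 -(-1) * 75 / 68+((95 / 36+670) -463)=1290097 / 6120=210.80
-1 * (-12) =12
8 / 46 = 4 / 23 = 0.17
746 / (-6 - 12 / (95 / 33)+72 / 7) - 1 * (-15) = 248630 / 39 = 6375.13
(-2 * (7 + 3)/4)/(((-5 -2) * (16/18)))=45/56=0.80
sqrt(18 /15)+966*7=sqrt(30) /5+6762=6763.10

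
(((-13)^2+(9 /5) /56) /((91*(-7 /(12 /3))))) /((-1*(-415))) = -47329 /18504850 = -0.00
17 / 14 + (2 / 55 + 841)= 648533 / 770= 842.25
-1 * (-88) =88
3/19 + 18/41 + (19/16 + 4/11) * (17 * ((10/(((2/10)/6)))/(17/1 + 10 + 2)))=271743765/994004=273.38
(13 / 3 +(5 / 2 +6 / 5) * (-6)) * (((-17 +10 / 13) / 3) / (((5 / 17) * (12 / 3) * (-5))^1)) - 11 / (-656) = -157494949 / 9594000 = -16.42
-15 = -15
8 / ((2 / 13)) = 52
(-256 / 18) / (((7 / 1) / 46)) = -5888 / 63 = -93.46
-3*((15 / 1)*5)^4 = -94921875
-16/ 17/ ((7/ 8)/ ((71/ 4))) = -2272/ 119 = -19.09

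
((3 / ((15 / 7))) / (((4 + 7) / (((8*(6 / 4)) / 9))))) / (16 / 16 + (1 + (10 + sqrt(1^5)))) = 28 / 2145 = 0.01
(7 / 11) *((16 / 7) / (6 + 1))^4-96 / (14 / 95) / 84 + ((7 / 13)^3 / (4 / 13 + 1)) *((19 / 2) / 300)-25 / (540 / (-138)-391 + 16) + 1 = -2885201663899999 / 432038728521400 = -6.68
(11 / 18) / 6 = 11 / 108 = 0.10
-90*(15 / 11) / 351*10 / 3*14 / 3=-7000 / 1287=-5.44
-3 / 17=-0.18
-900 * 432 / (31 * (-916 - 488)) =3600 / 403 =8.93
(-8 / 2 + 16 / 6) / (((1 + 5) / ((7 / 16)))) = -7 / 72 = -0.10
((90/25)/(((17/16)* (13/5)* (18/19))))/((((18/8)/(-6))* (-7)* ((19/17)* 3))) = 128/819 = 0.16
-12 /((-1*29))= 12 /29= 0.41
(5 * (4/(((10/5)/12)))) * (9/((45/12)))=288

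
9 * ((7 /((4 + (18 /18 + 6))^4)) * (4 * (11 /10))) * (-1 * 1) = -126 /6655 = -0.02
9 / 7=1.29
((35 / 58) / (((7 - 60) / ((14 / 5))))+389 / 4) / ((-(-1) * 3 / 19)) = 11356243 / 18444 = 615.71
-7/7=-1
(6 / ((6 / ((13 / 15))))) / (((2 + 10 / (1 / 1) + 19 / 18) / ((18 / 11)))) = 1404 / 12925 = 0.11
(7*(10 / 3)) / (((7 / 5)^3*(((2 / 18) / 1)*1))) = 3750 / 49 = 76.53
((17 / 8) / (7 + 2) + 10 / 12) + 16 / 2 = 9.07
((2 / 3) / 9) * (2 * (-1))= -4 / 27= -0.15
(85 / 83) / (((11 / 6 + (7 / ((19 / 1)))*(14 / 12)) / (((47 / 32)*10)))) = 379525 / 57104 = 6.65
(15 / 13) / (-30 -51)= -0.01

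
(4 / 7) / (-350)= -0.00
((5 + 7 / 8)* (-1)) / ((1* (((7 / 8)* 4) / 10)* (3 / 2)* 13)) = -235 / 273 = -0.86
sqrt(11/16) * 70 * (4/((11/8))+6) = 1715 * sqrt(11)/11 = 517.09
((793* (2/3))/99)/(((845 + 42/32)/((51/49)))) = 431392/65687391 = 0.01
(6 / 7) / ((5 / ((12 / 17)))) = 72 / 595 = 0.12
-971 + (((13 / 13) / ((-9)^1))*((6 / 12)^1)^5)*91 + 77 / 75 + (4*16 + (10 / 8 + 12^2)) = -5479483 / 7200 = -761.04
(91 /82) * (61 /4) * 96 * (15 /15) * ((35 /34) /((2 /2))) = 1165710 /697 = 1672.47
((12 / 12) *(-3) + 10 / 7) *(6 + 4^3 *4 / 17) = -3938 / 119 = -33.09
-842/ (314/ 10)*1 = -4210/ 157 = -26.82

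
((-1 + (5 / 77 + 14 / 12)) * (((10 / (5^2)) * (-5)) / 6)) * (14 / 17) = -107 / 1683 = -0.06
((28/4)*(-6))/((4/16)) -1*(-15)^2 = -393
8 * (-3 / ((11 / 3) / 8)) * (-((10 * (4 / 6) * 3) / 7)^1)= 11520 / 77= 149.61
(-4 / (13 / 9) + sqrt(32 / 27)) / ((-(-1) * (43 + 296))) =-12 / 1469 + 4 * sqrt(6) / 3051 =-0.00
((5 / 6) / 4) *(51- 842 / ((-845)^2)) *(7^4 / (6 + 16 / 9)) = 37470451557 / 11424400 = 3279.86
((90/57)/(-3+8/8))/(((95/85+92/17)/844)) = -71740/703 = -102.05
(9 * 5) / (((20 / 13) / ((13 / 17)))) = 1521 / 68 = 22.37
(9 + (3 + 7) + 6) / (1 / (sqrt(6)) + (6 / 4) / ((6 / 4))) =30 - 5* sqrt(6) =17.75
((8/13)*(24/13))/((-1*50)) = -96/4225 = -0.02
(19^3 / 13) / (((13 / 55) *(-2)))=-1116.11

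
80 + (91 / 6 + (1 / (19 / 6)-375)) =-31865 / 114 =-279.52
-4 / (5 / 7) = -28 / 5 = -5.60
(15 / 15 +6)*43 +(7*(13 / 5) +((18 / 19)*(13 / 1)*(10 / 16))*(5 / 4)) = 499809 / 1520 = 328.82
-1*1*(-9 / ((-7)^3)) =-9 / 343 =-0.03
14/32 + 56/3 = 917/48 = 19.10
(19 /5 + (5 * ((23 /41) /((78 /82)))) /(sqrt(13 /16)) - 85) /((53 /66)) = -26796 /265 + 10120 * sqrt(13) /8957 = -97.04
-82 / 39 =-2.10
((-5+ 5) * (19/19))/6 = 0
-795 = -795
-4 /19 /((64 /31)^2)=-961 /19456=-0.05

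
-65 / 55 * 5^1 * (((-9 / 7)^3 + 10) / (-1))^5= 9344074181189377565 / 52223176609373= 178925.81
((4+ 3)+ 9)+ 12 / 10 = 86 / 5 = 17.20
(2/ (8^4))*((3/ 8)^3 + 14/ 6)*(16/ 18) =3665/ 3538944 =0.00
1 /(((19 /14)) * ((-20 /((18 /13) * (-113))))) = 7119 /1235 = 5.76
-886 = -886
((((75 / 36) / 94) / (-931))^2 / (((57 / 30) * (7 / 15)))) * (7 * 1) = 15625 / 3492367289376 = 0.00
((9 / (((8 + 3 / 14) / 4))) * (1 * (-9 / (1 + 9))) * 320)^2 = 21069103104 / 13225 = 1593126.89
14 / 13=1.08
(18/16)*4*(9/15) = 27/10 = 2.70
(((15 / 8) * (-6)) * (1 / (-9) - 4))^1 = 185 / 4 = 46.25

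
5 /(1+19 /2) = 10 /21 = 0.48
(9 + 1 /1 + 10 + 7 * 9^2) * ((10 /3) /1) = 5870 /3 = 1956.67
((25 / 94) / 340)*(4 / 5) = 1 / 1598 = 0.00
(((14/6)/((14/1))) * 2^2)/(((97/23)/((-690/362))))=-5290/17557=-0.30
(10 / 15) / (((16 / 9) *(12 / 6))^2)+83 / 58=22031 / 14848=1.48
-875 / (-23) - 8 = 691 / 23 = 30.04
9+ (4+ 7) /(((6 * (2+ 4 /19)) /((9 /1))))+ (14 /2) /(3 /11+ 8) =6301 /364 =17.31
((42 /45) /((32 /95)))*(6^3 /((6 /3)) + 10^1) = 7847 /24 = 326.96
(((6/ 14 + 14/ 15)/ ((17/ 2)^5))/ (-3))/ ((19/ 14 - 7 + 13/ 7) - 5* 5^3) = 9152/ 562455052695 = 0.00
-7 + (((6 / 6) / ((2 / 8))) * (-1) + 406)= 395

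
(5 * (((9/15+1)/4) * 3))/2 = 3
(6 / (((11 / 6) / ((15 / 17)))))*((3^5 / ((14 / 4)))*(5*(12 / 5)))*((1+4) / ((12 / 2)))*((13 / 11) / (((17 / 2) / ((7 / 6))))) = 11372400 / 34969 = 325.21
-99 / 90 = -11 / 10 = -1.10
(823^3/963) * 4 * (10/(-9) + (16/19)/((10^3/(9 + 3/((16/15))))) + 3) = 181001899186667/41168250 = 4396638.17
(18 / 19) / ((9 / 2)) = 4 / 19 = 0.21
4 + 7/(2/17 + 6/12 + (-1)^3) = -186/13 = -14.31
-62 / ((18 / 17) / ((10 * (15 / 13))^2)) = -1317500 / 169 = -7795.86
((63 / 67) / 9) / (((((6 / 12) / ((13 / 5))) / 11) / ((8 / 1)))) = 16016 / 335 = 47.81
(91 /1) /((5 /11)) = 1001 /5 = 200.20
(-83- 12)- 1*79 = -174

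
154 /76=77 /38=2.03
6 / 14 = 3 / 7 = 0.43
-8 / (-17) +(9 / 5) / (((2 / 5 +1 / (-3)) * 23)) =643 / 391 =1.64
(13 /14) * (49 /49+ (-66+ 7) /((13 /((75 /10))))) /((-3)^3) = 859 /756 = 1.14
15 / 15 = 1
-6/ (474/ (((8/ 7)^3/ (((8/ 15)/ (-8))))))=0.28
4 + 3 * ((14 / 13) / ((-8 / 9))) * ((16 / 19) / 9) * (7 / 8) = 1829 / 494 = 3.70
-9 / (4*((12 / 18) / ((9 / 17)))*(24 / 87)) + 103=105017 / 1088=96.52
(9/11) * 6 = 54/11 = 4.91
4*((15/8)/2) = 15/4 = 3.75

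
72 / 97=0.74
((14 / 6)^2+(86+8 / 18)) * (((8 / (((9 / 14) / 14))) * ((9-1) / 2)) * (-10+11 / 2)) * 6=-1728981.33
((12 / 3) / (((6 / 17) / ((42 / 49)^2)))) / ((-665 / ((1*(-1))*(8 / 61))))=3264 / 1987685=0.00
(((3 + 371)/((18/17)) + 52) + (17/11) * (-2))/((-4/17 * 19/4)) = -676787/1881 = -359.80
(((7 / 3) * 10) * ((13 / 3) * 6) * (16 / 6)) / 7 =2080 / 9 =231.11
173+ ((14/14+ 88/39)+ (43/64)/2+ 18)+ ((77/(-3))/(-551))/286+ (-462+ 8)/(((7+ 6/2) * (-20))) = 13537211171/68764800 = 196.86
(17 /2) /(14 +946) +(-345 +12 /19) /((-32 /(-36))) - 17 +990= 21362483 /36480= 585.59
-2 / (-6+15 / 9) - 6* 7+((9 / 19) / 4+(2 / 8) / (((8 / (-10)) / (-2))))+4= -72707 / 1976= -36.80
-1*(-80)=80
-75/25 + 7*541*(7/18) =26455/18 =1469.72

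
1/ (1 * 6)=1/ 6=0.17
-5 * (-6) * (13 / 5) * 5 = 390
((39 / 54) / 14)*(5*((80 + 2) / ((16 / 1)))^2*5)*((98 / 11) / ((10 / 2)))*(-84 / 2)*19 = -48165.58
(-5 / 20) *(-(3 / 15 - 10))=-49 / 20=-2.45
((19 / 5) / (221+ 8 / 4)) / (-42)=-19 / 46830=-0.00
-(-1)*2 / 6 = 1 / 3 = 0.33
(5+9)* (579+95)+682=10118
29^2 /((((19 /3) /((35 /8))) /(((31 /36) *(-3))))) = -1500.80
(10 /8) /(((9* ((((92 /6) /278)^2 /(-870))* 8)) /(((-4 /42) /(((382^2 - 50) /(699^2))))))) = 6844188442725 /4321371376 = 1583.80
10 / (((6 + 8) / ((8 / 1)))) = 40 / 7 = 5.71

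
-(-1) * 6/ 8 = 3/ 4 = 0.75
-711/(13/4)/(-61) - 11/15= 33937/11895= 2.85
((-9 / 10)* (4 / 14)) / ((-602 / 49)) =9 / 430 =0.02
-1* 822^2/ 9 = -75076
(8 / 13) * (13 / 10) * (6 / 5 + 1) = 44 / 25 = 1.76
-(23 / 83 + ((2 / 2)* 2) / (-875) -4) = 3.73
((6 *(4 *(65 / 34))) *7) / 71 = 5460 / 1207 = 4.52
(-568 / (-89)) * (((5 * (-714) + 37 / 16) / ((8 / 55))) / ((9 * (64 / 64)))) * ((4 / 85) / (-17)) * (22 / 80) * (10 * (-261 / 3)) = -14221601537 / 1234608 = -11519.12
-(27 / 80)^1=-27 / 80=-0.34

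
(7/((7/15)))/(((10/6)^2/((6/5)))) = 162/25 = 6.48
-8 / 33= -0.24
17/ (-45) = -17/ 45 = -0.38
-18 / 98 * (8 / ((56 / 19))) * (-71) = 12141 / 343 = 35.40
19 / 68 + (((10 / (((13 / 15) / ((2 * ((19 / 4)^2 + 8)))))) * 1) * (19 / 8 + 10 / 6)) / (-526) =-19119649 / 3719872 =-5.14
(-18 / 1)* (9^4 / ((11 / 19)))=-2243862 / 11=-203987.45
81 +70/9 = 799/9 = 88.78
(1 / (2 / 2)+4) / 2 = 2.50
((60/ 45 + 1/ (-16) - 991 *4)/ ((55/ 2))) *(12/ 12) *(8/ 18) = -190211/ 2970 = -64.04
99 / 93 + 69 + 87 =4869 / 31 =157.06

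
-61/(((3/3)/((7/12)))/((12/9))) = -427/9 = -47.44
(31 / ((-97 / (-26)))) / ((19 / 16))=12896 / 1843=7.00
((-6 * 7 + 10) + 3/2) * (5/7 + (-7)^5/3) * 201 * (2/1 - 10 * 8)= -18750036162/7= -2678576594.57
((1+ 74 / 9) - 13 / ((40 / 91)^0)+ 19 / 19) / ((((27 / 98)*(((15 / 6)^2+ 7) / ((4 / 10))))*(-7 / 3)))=560 / 4293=0.13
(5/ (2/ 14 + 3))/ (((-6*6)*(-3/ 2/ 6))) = 35/ 198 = 0.18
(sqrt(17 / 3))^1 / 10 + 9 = sqrt(51) / 30 + 9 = 9.24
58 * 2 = 116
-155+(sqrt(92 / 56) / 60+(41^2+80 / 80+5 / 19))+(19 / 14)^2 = sqrt(322) / 840+5694387 / 3724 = 1529.13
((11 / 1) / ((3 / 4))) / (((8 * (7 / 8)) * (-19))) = -44 / 399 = -0.11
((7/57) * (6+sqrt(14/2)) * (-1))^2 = 196 * sqrt(7)/1083+2107/3249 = 1.13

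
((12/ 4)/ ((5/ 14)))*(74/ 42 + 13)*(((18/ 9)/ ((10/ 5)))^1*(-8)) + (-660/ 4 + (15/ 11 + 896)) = -2856/ 11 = -259.64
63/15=21/5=4.20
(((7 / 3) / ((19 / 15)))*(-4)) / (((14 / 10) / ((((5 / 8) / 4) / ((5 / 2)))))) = -25 / 76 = -0.33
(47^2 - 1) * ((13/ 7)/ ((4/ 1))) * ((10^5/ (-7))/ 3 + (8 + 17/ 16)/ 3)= -478096515/ 98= -4878535.87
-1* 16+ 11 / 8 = -117 / 8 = -14.62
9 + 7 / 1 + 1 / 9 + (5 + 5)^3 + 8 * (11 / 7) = 64807 / 63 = 1028.68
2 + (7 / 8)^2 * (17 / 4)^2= 16209 / 1024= 15.83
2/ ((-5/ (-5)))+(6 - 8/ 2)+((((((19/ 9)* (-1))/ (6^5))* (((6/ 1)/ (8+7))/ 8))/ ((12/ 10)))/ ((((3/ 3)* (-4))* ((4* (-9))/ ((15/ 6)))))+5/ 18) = 2069286817/ 483729408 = 4.28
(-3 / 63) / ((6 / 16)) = -0.13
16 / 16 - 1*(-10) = 11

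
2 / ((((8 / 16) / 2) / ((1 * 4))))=32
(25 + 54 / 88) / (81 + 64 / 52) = 0.31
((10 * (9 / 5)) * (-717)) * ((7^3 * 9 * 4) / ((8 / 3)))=-59761233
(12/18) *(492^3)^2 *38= 359321293302939648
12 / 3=4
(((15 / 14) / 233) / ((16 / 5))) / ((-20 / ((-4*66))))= 495 / 26096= 0.02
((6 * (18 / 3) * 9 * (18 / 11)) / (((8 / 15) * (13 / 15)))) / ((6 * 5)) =10935 / 286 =38.23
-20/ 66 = -10/ 33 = -0.30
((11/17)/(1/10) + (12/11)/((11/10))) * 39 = 598650/2057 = 291.03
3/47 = 0.06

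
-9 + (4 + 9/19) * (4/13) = -1883/247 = -7.62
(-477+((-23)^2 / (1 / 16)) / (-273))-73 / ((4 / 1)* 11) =-6122069 / 12012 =-509.66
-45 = -45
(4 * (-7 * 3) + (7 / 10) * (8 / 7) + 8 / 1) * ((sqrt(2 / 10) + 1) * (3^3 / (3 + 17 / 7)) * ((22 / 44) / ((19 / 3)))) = -42.73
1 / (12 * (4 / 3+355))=0.00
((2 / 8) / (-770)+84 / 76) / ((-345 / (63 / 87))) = -64661 / 27880600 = -0.00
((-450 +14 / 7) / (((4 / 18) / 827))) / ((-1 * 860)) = 1938.64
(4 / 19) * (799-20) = 164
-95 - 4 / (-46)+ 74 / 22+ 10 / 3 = -66956 / 759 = -88.22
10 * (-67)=-670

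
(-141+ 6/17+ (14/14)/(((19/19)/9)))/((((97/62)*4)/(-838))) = 29069382/1649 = 17628.49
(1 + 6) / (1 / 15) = 105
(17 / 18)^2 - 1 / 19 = 5167 / 6156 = 0.84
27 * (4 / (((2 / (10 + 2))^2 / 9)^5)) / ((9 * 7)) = 42845606719488 / 7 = 6120800959926.86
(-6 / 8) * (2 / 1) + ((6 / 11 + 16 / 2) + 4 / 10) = 819 / 110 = 7.45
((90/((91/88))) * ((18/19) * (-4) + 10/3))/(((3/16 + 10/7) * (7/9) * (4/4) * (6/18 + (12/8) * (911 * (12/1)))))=-456192/236854247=-0.00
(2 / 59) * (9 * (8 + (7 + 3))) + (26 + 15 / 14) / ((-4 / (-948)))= 5304093 / 826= 6421.42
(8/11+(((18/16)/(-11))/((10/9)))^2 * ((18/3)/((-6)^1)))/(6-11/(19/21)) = -10576141/90604800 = -0.12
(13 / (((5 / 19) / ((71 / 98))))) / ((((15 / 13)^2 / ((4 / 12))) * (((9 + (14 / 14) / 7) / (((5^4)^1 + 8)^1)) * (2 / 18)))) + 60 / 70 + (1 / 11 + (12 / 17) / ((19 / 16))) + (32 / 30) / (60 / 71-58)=13528245631466413 / 2422236432000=5585.02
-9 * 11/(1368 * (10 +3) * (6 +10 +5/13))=-11/32376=-0.00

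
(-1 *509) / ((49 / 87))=-44283 / 49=-903.73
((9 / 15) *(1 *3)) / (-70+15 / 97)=-873 / 33875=-0.03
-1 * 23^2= -529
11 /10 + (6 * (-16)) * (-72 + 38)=32651 /10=3265.10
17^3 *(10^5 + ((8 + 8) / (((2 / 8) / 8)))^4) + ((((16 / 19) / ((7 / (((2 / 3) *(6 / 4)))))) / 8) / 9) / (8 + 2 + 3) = 5253693623922246050 / 15561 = 337619280503968.00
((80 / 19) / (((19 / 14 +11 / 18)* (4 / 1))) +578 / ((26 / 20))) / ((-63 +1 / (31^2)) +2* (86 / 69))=-7290813585 / 990990182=-7.36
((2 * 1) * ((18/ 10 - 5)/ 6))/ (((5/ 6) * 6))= -16/ 75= -0.21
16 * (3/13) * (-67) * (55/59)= -176880/767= -230.61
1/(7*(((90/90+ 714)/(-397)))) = -397/5005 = -0.08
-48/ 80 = -3/ 5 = -0.60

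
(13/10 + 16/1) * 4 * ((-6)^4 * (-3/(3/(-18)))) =1614297.60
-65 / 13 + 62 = 57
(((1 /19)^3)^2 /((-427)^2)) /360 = 1 /3088018237265640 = 0.00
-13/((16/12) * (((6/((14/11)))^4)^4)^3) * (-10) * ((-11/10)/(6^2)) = -477143786824823630735992743416437582454413/33768958499679874322555830290276216034324719849769473940901259180582342288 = -0.00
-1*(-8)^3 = 512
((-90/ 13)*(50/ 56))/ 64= -1125/ 11648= -0.10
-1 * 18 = -18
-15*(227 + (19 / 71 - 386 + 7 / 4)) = 668745 / 284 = 2354.74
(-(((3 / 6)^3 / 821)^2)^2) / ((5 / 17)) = -17 / 9304704403066880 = -0.00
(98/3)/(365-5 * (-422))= 98/7425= 0.01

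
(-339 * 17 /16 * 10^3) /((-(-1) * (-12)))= 240125 /8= 30015.62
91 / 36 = 2.53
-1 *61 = -61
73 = 73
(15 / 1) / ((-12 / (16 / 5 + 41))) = -221 / 4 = -55.25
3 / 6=1 / 2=0.50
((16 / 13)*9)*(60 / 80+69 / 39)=4716 / 169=27.91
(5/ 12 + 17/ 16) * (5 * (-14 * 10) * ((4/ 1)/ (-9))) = 12425/ 27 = 460.19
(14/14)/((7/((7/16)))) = 1/16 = 0.06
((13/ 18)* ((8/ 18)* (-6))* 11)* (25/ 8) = -3575/ 54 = -66.20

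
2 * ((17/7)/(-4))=-17/14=-1.21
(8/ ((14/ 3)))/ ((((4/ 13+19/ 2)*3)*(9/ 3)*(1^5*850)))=52/ 2275875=0.00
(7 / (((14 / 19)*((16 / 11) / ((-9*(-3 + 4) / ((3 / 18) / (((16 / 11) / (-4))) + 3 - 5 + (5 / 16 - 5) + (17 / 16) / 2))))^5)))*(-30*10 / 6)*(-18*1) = 25290553307836608 / 4129796175875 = 6123.92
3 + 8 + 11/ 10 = 121/ 10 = 12.10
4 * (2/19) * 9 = 72/19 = 3.79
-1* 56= -56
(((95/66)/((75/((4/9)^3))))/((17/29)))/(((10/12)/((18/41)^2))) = 141056/212184225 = 0.00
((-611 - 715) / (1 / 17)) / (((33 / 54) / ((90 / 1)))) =-36518040 / 11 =-3319821.82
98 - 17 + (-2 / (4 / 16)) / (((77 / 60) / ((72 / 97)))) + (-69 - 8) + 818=6104958 / 7469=817.37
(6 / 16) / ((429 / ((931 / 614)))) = 931 / 702416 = 0.00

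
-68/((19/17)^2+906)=-19652/262195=-0.07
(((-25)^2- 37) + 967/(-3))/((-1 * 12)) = -22.14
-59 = -59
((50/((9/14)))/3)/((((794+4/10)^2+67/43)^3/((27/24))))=217401953125/1873334248136541258742089618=0.00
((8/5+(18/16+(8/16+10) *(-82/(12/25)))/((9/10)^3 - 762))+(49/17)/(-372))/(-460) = -31670171179/3690946316400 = -0.01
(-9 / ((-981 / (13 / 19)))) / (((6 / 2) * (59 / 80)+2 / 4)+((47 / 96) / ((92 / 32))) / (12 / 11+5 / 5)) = 1650480 / 734623049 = 0.00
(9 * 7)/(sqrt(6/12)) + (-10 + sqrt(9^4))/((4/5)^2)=63 * sqrt(2) + 1775/16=200.03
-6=-6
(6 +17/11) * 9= 747/11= 67.91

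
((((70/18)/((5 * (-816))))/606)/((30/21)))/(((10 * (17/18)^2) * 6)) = -49/2381822400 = -0.00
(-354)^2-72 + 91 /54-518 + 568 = 6765967 /54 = 125295.69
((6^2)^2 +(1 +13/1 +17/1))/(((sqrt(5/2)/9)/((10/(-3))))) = -7962 * sqrt(10) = -25178.05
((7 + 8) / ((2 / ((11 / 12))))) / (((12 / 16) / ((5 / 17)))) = 275 / 102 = 2.70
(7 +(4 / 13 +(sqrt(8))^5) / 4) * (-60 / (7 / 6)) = -11520 * sqrt(2) / 7-33120 / 91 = -2691.35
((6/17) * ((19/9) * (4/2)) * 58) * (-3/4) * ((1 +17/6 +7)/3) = -35815/153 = -234.08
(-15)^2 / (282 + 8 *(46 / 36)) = 405 / 526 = 0.77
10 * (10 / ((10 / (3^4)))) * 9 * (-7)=-51030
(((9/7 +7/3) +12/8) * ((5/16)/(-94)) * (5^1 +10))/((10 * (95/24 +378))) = -3225/48255088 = -0.00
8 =8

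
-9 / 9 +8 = 7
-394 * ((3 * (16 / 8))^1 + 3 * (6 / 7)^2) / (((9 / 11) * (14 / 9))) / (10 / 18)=-4571.55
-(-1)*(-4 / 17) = -4 / 17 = -0.24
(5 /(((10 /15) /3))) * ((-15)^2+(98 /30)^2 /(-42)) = 303407 /60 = 5056.78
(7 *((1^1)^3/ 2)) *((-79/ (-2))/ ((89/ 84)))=11613/ 89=130.48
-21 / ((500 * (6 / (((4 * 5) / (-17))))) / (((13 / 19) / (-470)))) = -91 / 7590500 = -0.00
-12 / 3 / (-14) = 2 / 7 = 0.29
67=67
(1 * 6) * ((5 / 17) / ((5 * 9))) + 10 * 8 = 4082 / 51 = 80.04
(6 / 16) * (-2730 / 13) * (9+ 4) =-4095 / 4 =-1023.75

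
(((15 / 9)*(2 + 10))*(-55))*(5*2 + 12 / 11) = -12200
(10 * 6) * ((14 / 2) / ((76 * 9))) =35 / 57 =0.61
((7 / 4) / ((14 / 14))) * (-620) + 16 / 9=-9749 / 9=-1083.22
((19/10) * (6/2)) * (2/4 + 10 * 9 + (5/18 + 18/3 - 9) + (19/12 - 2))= 11951/24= 497.96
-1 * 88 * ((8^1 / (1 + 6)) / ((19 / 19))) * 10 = -1005.71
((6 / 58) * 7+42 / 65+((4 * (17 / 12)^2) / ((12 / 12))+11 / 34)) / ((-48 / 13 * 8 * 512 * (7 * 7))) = -11215031 / 854902702080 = -0.00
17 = 17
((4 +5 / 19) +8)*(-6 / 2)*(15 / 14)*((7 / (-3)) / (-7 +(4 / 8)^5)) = -55920 / 4237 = -13.20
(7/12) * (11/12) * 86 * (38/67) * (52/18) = 817817/10854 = 75.35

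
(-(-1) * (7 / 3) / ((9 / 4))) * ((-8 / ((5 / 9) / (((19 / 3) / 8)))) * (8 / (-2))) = 2128 / 45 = 47.29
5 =5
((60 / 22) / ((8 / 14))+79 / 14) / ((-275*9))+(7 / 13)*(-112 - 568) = -907147426 / 2477475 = -366.16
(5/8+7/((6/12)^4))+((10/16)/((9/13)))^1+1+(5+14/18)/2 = 1409/12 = 117.42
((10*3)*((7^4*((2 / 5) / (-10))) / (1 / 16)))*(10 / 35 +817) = -188381088 / 5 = -37676217.60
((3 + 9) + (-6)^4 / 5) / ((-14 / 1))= -678 / 35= -19.37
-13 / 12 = -1.08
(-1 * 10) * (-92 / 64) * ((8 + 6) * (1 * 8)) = 1610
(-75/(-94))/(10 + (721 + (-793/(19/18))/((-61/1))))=1425/1327562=0.00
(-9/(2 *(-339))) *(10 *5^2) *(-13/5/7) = -975/791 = -1.23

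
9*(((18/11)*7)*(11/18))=63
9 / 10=0.90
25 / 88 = 0.28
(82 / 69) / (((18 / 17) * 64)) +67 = 2663545 / 39744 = 67.02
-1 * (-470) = 470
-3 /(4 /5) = -15 /4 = -3.75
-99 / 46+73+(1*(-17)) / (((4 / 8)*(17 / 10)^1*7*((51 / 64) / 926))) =-53359417 / 16422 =-3249.26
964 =964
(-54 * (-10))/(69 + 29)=270/49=5.51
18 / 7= 2.57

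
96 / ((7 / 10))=960 / 7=137.14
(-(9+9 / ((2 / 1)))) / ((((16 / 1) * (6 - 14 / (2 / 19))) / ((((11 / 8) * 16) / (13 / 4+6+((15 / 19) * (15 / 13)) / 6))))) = 73359 / 4718812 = 0.02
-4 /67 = -0.06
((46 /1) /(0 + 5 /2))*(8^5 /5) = 3014656 /25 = 120586.24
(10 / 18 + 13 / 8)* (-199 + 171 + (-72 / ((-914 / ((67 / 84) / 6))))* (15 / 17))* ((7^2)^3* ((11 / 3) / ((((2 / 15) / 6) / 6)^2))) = -59647762594953225 / 31076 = -1919415709710.17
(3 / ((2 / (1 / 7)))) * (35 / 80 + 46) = 2229 / 224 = 9.95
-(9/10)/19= -9/190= -0.05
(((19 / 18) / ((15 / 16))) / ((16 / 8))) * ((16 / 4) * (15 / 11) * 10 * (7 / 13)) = 21280 / 1287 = 16.53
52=52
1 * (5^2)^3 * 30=468750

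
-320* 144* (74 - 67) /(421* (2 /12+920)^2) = -0.00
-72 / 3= -24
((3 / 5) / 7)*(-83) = -249 / 35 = -7.11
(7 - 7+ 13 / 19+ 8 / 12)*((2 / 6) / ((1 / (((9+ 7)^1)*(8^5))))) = 40370176 / 171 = 236082.90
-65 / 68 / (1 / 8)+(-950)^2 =15342370 / 17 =902492.35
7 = 7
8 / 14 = 4 / 7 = 0.57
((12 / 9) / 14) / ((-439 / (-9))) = 6 / 3073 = 0.00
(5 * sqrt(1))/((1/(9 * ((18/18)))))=45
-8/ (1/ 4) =-32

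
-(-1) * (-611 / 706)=-611 / 706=-0.87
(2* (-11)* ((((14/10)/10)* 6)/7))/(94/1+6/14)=-462/16525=-0.03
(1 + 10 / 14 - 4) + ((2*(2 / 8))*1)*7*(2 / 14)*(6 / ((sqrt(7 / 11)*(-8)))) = -16 / 7 - 3*sqrt(77) / 56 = -2.76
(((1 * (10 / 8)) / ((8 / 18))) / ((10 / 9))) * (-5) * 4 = -405 / 8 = -50.62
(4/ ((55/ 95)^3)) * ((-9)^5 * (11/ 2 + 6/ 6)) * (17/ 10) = -89508777111/ 6655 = -13449853.81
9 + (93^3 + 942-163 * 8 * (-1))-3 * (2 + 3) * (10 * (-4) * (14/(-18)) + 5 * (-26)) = 2424286/3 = 808095.33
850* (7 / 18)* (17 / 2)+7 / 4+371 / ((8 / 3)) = 2950.60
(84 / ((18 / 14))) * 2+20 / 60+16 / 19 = 2505 / 19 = 131.84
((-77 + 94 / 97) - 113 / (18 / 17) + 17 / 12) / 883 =-633227 / 3083436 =-0.21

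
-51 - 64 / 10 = -287 / 5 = -57.40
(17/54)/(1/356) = 3026/27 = 112.07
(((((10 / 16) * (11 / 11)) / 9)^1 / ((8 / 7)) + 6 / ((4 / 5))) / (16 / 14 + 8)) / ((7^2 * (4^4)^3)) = 4355 / 4329327034368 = 0.00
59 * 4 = 236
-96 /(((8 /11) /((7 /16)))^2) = -17787 /512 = -34.74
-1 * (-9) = 9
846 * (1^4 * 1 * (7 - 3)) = 3384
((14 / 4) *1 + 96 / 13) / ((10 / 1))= 1.09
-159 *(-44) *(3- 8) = -34980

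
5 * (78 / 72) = 65 / 12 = 5.42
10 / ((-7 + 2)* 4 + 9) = -10 / 11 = -0.91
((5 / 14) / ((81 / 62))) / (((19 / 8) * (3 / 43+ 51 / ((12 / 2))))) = 106640 / 7939701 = 0.01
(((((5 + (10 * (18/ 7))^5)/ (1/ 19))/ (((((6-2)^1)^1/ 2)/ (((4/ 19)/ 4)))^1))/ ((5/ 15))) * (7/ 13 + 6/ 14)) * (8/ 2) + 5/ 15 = 299307705840877/ 4588311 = 65232654.42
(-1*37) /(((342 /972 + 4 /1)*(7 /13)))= -25974 /1645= -15.79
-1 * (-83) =83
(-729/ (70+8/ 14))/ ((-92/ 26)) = 5103/ 1748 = 2.92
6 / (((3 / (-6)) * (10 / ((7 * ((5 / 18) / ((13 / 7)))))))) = -49 / 39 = -1.26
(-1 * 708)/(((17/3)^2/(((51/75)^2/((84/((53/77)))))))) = -28143/336875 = -0.08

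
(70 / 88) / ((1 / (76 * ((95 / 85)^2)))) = 240065 / 3179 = 75.52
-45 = -45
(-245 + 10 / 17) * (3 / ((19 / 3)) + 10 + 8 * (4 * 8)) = -21036765 / 323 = -65129.30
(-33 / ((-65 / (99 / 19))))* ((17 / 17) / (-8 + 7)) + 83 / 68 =-119651 / 83980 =-1.42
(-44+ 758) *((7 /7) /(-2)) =-357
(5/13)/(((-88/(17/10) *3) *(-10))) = 17/68640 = 0.00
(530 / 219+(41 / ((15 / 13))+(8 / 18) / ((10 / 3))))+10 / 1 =10531 / 219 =48.09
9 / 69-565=-12992 / 23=-564.87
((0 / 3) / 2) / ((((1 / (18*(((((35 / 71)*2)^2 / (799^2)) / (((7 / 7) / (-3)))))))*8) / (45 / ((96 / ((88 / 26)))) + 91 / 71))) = 0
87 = 87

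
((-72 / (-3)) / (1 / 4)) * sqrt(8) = 192 * sqrt(2) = 271.53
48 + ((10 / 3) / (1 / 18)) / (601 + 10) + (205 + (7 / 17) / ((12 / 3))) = 10520001 / 41548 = 253.20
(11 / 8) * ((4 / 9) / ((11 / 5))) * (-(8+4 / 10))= -7 / 3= -2.33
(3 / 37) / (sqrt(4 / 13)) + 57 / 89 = 3 * sqrt(13) / 74 + 57 / 89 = 0.79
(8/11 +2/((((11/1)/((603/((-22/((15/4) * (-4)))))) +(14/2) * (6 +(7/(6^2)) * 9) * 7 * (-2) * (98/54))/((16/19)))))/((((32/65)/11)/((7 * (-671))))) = -144393437683495/1894976476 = -76198.01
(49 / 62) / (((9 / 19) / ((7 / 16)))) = 6517 / 8928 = 0.73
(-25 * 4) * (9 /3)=-300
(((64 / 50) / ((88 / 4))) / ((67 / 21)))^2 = 112896 / 339480625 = 0.00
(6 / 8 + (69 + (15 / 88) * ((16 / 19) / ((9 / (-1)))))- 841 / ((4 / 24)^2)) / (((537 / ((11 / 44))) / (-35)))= 2651506025 / 5387184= 492.19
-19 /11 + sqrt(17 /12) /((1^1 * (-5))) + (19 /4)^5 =27217633 /11264 - sqrt(51) /30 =2416.10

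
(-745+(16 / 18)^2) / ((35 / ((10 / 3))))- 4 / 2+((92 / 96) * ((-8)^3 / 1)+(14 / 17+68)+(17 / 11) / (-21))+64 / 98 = -1100258353 / 2226609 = -494.14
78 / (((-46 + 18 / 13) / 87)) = -1521 / 10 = -152.10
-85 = -85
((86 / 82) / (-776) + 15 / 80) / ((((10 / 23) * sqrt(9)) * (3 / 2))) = 54487 / 572688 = 0.10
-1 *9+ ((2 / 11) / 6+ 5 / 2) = -427 / 66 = -6.47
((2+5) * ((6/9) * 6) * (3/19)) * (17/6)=238/19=12.53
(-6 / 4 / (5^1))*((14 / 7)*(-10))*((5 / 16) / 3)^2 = 25 / 384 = 0.07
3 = 3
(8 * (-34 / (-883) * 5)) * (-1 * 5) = -6800 / 883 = -7.70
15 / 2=7.50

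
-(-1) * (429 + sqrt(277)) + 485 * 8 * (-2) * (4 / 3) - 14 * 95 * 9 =-65663 / 3 + sqrt(277) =-21871.02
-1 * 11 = -11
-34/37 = -0.92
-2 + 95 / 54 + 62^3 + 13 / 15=64348729 / 270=238328.63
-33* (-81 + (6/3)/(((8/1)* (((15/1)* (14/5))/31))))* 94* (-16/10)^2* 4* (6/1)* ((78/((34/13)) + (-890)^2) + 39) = 7259759753689344/595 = 12201276896956.88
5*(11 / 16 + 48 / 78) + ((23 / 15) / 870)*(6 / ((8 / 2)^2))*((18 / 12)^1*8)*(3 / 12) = 6.52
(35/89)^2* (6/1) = 7350/7921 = 0.93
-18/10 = -9/5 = -1.80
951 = 951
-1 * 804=-804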